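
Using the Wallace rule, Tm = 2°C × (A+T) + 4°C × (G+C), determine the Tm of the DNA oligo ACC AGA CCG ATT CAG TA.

Scanning the sequence gives G=3, T=3, C=5, A=6.
So N_AT = 9 and N_GC = 8.
Tm = 2×9 + 4×8 = 50°C

50°C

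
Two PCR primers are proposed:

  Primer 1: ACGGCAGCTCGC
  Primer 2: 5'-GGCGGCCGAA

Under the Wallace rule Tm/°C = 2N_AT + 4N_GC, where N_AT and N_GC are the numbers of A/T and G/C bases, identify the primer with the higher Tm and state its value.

Primer 1: A+T=3, G+C=9 → Tm = 2(3)+4(9) = 42°C
Primer 2: A+T=2, G+C=8 → Tm = 2(2)+4(8) = 36°C
42°C vs 36°C → primer 1 is higher.

Primer 1, 42°C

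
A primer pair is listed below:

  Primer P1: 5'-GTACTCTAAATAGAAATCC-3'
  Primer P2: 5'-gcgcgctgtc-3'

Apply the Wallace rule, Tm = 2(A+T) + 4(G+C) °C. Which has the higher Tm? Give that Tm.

Primer P1: A+T=13, G+C=6 → Tm = 2(13)+4(6) = 50°C
Primer P2: A+T=2, G+C=8 → Tm = 2(2)+4(8) = 36°C
50°C vs 36°C → primer P1 is higher.

Primer P1, 50°C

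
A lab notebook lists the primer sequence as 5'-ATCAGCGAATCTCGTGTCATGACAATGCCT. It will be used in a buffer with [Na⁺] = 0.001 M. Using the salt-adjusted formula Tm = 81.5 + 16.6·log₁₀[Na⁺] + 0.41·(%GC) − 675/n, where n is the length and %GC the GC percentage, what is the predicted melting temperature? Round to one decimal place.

28.3°C

Length n = 30. C=8, G=6, A=8, T=8
G+C = 14, so %GC = 14/30 × 100 = 46.667%
Salt term: 16.6 × (-3) = -49.8
GC term: 0.41 × 46.667 = 19.133; length term: −675/30 = −22.5
Tm = 81.5 + (-49.8) + 19.133 − 22.5 = 28.333 → 28.3°C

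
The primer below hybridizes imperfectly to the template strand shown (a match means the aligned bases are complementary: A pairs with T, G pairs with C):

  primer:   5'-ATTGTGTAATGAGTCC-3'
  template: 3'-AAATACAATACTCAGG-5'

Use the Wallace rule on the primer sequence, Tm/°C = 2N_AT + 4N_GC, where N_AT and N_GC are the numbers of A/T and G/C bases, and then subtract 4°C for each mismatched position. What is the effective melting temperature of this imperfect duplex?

Primer base counts: A=4, T=6, G=4, C=2 → A+T=10, G+C=6
Perfect-match Tm = 2(10) + 4(6) = 20 + 24 = 44°C
Mismatches (positions where the bases are not complementary): 3 (at positions 1, 4, 8)
Effective Tm = 44 − 3×4 = 44 − 12 = 32°C

32°C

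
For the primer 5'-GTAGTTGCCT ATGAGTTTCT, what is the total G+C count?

8

Base counts: C=3, A=3, T=9, G=5
G+C = 5 + 3 = 8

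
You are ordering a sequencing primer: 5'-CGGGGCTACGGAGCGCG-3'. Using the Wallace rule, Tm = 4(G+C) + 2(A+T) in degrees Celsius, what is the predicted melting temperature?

T=1, G=9, C=5, A=2
A+T = 3, G+C = 14
Tm = 2×3 + 4×14 = 62°C

62°C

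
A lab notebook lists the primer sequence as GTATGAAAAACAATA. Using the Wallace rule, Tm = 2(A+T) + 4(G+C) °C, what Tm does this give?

T=3, C=1, G=2, A=9
A+T = 12, G+C = 3
Tm = 2×12 + 4×3 = 36°C

36°C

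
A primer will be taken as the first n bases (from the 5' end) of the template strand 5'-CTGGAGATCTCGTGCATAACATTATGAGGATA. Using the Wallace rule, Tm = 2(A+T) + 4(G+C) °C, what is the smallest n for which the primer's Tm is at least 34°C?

n = 11

First 10 bases: CTGGAGATCT → Tm = 30°C (< 34°C)
First 11 bases: CTGGAGATCTC → Tm = 34°C (≥ 34°C)
Since every base adds ≥2°C, Tm only increases with n, so the threshold is first crossed at n = 11.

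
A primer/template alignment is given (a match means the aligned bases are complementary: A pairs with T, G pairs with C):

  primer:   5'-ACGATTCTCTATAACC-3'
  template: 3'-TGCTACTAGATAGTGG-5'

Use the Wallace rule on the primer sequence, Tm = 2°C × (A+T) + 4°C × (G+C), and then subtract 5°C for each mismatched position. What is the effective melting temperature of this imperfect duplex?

Primer base counts: A=5, T=5, G=1, C=5 → A+T=10, G+C=6
Perfect-match Tm = 2(10) + 4(6) = 20 + 24 = 44°C
Mismatches (positions where the bases are not complementary): 3 (at positions 6, 7, 13)
Effective Tm = 44 − 3×5 = 44 − 15 = 29°C

29°C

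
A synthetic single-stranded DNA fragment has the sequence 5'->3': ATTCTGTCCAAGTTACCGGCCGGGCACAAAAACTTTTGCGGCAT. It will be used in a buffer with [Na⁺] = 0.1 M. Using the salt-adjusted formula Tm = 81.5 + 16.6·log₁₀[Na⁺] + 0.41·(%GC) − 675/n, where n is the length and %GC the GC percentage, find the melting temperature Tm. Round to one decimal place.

70.1°C

Length n = 44. Base counts: G=10, C=12, A=11, T=11
G+C = 22, so %GC = 22/44 × 100 = 50%
Salt term: 16.6 × (-1) = -16.6
GC term: 0.41 × 50 = 20.5; length term: −675/44 = −15.341
Tm = 81.5 + (-16.6) + 20.5 − 15.341 = 70.059 → 70.1°C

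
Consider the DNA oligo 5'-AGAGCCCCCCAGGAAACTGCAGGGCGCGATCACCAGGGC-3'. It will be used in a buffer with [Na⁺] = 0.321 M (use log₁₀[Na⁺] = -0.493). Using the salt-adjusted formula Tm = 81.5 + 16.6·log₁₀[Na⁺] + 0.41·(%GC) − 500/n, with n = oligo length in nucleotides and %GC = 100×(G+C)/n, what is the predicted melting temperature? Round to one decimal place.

88.9°C

Length n = 39. Counting bases: T=2, A=10, C=14, G=13
G+C = 27, so %GC = 27/39 × 100 = 69.231%
Salt term: 16.6 × (-0.493) = -8.184
GC term: 0.41 × 69.231 = 28.385; length term: −500/39 = −12.821
Tm = 81.5 + (-8.184) + 28.385 − 12.821 = 88.88 → 88.9°C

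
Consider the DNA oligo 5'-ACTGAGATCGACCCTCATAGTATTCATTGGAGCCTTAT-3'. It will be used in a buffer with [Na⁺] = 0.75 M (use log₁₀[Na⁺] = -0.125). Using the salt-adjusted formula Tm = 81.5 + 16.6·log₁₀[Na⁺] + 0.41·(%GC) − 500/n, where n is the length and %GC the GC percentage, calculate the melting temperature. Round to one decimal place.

83.5°C

Length n = 38. Base counts: A=10, G=7, C=9, T=12
G+C = 16, so %GC = 16/38 × 100 = 42.105%
Salt term: 16.6 × (-0.125) = -2.075
GC term: 0.41 × 42.105 = 17.263; length term: −500/38 = −13.158
Tm = 81.5 + (-2.075) + 17.263 − 13.158 = 83.53 → 83.5°C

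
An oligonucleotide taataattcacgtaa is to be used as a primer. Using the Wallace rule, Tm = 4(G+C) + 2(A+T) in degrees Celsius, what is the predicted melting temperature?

36°C

C=2, G=1, A=7, T=5
So N_AT = 12 and N_GC = 3.
Tm = 4·3 + 2·12 = 12 + 24 = 36°C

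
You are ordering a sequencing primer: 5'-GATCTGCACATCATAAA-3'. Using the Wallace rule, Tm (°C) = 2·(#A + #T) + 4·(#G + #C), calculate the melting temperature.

46°C

Base counts: G=2, C=4, T=4, A=7
AT pairs contribute 11, GC pairs contribute 6.
Tm = 2(11) + 4(6) = 22 + 24 = 46°C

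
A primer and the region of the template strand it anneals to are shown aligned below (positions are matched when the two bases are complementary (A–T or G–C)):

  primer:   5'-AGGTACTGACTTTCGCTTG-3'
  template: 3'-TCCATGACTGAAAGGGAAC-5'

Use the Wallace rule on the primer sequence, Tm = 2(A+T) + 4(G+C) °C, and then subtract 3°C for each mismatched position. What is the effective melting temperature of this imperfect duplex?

53°C

Primer base counts: A=3, T=7, G=5, C=4 → A+T=10, G+C=9
Perfect-match Tm = 2(10) + 4(9) = 20 + 36 = 56°C
Mismatches (positions where the bases are not complementary): 1 (at position 15)
Effective Tm = 56 − 1×3 = 56 − 3 = 53°C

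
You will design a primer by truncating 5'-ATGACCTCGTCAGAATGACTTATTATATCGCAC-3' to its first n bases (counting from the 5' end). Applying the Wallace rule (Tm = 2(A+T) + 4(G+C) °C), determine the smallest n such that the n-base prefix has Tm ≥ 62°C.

n = 22

First 21 bases: ATGACCTCGTCAGAATGACTT → Tm = 60°C (< 62°C)
First 22 bases: ATGACCTCGTCAGAATGACTTA → Tm = 62°C (≥ 62°C)
Since every base adds ≥2°C, Tm only increases with n, so the threshold is first crossed at n = 22.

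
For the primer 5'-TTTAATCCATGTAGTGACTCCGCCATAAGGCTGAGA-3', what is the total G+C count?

16

Scanning the sequence gives A=10, C=8, G=8, T=10.
Total G or C: 8 + 8 = 16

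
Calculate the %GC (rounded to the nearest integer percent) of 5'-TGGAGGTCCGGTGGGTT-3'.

A=1, G=9, T=5, C=2
G+C = 9 + 2 = 11 out of 17 bases
%GC = 11/17 × 100 = 64.71% ≈ 65%

65%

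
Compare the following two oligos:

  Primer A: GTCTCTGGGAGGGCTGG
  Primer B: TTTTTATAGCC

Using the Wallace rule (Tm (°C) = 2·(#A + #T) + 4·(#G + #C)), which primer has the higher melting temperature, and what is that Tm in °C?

Primer A: A+T=5, G+C=12 → Tm = 2(5)+4(12) = 58°C
Primer B: A+T=8, G+C=3 → Tm = 2(8)+4(3) = 28°C
58°C vs 28°C → primer A is higher.

Primer A, 58°C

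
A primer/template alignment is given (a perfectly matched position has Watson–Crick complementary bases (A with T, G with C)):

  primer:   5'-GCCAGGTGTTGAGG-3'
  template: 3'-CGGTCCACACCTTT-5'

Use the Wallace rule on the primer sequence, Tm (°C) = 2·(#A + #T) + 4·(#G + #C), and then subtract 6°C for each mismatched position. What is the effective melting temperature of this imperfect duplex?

Primer base counts: A=2, T=3, G=7, C=2 → A+T=5, G+C=9
Perfect-match Tm = 2(5) + 4(9) = 10 + 36 = 46°C
Mismatches (positions where the bases are not complementary): 3 (at positions 10, 13, 14)
Effective Tm = 46 − 3×6 = 46 − 18 = 28°C

28°C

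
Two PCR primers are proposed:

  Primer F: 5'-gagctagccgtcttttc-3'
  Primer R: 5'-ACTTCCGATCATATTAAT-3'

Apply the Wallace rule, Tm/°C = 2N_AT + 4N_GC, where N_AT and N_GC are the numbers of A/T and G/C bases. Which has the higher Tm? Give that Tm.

Primer F: A+T=8, G+C=9 → Tm = 2(8)+4(9) = 52°C
Primer R: A+T=13, G+C=5 → Tm = 2(13)+4(5) = 46°C
52°C vs 46°C → primer F is higher.

Primer F, 52°C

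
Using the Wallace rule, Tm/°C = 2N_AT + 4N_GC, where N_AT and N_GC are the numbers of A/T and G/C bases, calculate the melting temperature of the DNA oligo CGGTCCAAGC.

34°C

Base counts: G=3, C=4, T=1, A=2
A+T = 3, G+C = 7
Tm = 2(3) + 4(7) = 6 + 28 = 34°C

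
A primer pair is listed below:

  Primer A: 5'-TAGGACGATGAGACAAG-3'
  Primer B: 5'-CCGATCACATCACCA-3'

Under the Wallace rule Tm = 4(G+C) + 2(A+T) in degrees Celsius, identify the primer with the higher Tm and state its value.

Primer A, 50°C

Primer A: A+T=9, G+C=8 → Tm = 2(9)+4(8) = 50°C
Primer B: A+T=7, G+C=8 → Tm = 2(7)+4(8) = 46°C
50°C vs 46°C → primer A is higher.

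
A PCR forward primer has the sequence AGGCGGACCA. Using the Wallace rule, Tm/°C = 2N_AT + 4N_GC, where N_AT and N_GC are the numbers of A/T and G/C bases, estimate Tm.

Base counts: T=0, C=3, G=4, A=3
So N_AT = 3 and N_GC = 7.
Tm = 4·7 + 2·3 = 28 + 6 = 34°C

34°C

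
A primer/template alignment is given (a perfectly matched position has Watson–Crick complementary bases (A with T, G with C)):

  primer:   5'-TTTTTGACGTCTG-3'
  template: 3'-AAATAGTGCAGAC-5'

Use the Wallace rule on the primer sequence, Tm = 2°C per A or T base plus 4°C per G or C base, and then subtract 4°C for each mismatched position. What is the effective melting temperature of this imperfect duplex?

Primer base counts: A=1, T=7, G=3, C=2 → A+T=8, G+C=5
Perfect-match Tm = 2(8) + 4(5) = 16 + 20 = 36°C
Mismatches (positions where the bases are not complementary): 2 (at positions 4, 6)
Effective Tm = 36 − 2×4 = 36 − 8 = 28°C

28°C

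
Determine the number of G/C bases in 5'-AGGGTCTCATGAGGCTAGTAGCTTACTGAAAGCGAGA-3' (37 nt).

18

Counting bases: C=6, T=8, G=12, A=11
Total G or C: 12 + 6 = 18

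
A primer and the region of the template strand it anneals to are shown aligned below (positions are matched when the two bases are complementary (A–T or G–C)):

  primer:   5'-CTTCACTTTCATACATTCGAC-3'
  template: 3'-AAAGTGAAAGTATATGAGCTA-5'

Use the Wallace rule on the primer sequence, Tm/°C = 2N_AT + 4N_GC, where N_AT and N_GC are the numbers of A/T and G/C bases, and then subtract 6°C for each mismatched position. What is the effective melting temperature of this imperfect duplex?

Primer base counts: A=5, T=8, G=1, C=7 → A+T=13, G+C=8
Perfect-match Tm = 2(13) + 4(8) = 26 + 32 = 58°C
Mismatches (positions where the bases are not complementary): 4 (at positions 1, 14, 16, 21)
Effective Tm = 58 − 4×6 = 58 − 24 = 34°C

34°C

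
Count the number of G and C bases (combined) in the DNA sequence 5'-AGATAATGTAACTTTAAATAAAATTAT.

3

A=14, T=10, C=1, G=2
Total G or C: 2 + 1 = 3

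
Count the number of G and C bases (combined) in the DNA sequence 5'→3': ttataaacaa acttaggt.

Scanning the sequence gives G=2, A=8, C=2, T=6.
G+C = 2 + 2 = 4

4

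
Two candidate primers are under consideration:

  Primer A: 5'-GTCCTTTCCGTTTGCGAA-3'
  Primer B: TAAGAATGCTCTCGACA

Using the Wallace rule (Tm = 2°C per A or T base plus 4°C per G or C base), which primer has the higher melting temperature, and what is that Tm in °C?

Primer A: A+T=9, G+C=9 → Tm = 2(9)+4(9) = 54°C
Primer B: A+T=10, G+C=7 → Tm = 2(10)+4(7) = 48°C
54°C vs 48°C → primer A is higher.

Primer A, 54°C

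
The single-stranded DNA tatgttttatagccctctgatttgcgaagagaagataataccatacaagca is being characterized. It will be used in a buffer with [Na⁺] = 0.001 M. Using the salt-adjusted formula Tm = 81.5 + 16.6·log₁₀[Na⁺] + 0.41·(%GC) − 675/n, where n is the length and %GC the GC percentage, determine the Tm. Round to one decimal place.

Length n = 51. Counting bases: A=18, C=9, T=15, G=9
G+C = 18, so %GC = 18/51 × 100 = 35.294%
Salt term: 16.6 × (-3) = -49.8
GC term: 0.41 × 35.294 = 14.471; length term: −675/51 = −13.235
Tm = 81.5 + (-49.8) + 14.471 − 13.235 = 32.936 → 32.9°C

32.9°C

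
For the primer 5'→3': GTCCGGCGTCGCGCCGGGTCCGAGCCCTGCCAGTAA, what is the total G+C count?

27

Scanning the sequence gives A=4, T=5, G=13, C=14.
Total G or C: 13 + 14 = 27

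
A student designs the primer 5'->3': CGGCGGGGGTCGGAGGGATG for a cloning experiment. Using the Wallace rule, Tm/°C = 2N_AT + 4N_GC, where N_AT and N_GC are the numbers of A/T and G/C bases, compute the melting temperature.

72°C

Base counts: G=13, C=3, T=2, A=2
A+T = 4, G+C = 16
Tm = 4·16 + 2·4 = 64 + 8 = 72°C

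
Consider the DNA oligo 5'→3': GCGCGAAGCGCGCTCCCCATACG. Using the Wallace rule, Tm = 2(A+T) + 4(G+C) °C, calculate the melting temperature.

Base counts: G=7, T=2, A=4, C=10
A+T = 6, G+C = 17
Tm = 2(6) + 4(17) = 12 + 68 = 80°C

80°C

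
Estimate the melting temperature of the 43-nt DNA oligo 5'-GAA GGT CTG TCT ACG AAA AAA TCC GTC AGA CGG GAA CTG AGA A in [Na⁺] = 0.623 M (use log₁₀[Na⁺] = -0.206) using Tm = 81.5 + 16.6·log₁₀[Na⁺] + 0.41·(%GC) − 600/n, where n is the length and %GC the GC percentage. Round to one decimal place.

83.2°C

Length n = 43. Counting bases: A=16, G=12, T=7, C=8
G+C = 20, so %GC = 20/43 × 100 = 46.512%
Salt term: 16.6 × (-0.206) = -3.42
GC term: 0.41 × 46.512 = 19.07; length term: −600/43 = −13.953
Tm = 81.5 + (-3.42) + 19.07 − 13.953 = 83.197 → 83.2°C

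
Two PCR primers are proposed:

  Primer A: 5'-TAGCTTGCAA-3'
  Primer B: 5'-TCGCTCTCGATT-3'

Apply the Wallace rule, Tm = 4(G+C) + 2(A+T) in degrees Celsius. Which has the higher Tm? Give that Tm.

Primer A: A+T=6, G+C=4 → Tm = 2(6)+4(4) = 28°C
Primer B: A+T=6, G+C=6 → Tm = 2(6)+4(6) = 36°C
28°C vs 36°C → primer B is higher.

Primer B, 36°C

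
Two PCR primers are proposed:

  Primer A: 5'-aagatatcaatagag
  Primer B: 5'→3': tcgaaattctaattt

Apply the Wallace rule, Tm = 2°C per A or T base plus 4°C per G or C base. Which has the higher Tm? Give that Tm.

Primer A: A+T=11, G+C=4 → Tm = 2(11)+4(4) = 38°C
Primer B: A+T=12, G+C=3 → Tm = 2(12)+4(3) = 36°C
38°C vs 36°C → primer A is higher.

Primer A, 38°C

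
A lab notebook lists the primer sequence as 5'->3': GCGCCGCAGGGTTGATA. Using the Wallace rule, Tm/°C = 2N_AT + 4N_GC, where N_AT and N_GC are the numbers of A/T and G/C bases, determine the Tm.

C=4, A=3, T=3, G=7
A+T = 6, G+C = 11
Tm = 2×6 + 4×11 = 56°C

56°C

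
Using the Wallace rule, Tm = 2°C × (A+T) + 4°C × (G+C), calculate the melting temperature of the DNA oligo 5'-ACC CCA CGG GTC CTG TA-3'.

C=7, A=3, T=3, G=4
A+T = 6, G+C = 11
Tm = 2(6) + 4(11) = 12 + 44 = 56°C

56°C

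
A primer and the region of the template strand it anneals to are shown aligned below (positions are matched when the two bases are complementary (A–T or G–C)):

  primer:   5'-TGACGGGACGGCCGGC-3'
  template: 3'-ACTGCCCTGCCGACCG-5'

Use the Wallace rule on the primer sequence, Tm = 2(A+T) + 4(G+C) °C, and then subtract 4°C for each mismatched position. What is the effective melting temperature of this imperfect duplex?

Primer base counts: A=2, T=1, G=8, C=5 → A+T=3, G+C=13
Perfect-match Tm = 2(3) + 4(13) = 6 + 52 = 58°C
Mismatches (positions where the bases are not complementary): 1 (at position 13)
Effective Tm = 58 − 1×4 = 58 − 4 = 54°C

54°C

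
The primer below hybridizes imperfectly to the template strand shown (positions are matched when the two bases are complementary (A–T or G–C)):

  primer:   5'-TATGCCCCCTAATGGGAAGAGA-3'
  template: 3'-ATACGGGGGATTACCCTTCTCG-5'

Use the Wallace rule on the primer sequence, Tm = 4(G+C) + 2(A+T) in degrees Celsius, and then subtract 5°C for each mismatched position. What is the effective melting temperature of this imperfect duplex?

Primer base counts: A=7, T=4, G=6, C=5 → A+T=11, G+C=11
Perfect-match Tm = 2(11) + 4(11) = 22 + 44 = 66°C
Mismatches (positions where the bases are not complementary): 1 (at position 22)
Effective Tm = 66 − 1×5 = 66 − 5 = 61°C

61°C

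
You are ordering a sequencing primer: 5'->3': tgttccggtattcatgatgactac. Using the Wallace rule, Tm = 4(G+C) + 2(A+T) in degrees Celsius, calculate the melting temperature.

68°C

Counting bases: A=5, G=5, T=9, C=5
So N_AT = 14 and N_GC = 10.
Tm = 4·10 + 2·14 = 40 + 28 = 68°C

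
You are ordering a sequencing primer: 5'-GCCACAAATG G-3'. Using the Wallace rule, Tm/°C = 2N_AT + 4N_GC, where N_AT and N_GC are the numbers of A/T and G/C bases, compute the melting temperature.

Counting bases: G=3, T=1, A=4, C=3
So N_AT = 5 and N_GC = 6.
Tm = 2(5) + 4(6) = 10 + 24 = 34°C

34°C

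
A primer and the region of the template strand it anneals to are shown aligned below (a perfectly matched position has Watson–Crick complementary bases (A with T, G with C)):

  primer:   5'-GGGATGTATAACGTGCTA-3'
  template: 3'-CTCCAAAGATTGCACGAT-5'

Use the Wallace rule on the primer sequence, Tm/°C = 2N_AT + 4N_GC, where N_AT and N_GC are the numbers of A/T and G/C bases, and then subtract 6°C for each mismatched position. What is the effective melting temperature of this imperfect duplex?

28°C

Primer base counts: A=5, T=5, G=6, C=2 → A+T=10, G+C=8
Perfect-match Tm = 2(10) + 4(8) = 20 + 32 = 52°C
Mismatches (positions where the bases are not complementary): 4 (at positions 2, 4, 6, 8)
Effective Tm = 52 − 4×6 = 52 − 24 = 28°C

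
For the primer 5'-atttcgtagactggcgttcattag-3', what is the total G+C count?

10

Counting bases: A=5, G=6, T=9, C=4
G+C = 6 + 4 = 10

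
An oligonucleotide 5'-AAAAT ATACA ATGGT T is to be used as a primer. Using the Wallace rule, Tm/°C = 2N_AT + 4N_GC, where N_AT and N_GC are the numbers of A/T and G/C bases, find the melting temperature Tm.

38°C

Counting bases: G=2, C=1, T=5, A=8
AT pairs contribute 13, GC pairs contribute 3.
Tm = 2(13) + 4(3) = 26 + 12 = 38°C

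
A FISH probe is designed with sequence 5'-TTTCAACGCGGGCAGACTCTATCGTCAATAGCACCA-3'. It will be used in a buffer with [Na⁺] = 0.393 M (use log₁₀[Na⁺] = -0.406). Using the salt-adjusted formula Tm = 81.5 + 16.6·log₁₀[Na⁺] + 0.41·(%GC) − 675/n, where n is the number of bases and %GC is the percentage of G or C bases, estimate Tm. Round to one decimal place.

Length n = 36. Scanning the sequence gives C=11, T=8, G=7, A=10.
G+C = 18, so %GC = 18/36 × 100 = 50%
Salt term: 16.6 × (-0.406) = -6.74
GC term: 0.41 × 50 = 20.5; length term: −675/36 = −18.75
Tm = 81.5 + (-6.74) + 20.5 − 18.75 = 76.51 → 76.5°C

76.5°C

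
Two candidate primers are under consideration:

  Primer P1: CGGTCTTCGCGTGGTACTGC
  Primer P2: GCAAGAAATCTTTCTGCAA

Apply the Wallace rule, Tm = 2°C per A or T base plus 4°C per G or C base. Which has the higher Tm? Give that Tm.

Primer P1: A+T=7, G+C=13 → Tm = 2(7)+4(13) = 66°C
Primer P2: A+T=12, G+C=7 → Tm = 2(12)+4(7) = 52°C
66°C vs 52°C → primer P1 is higher.

Primer P1, 66°C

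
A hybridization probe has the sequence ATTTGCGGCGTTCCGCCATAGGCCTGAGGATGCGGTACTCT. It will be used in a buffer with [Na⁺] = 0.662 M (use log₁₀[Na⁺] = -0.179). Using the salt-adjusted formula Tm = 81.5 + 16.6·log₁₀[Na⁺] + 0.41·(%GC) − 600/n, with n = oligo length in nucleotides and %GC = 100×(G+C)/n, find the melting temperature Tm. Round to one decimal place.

Length n = 41. Base counts: A=6, G=13, T=11, C=11
G+C = 24, so %GC = 24/41 × 100 = 58.537%
Salt term: 16.6 × (-0.179) = -2.971
GC term: 0.41 × 58.537 = 24; length term: −600/41 = −14.634
Tm = 81.5 + (-2.971) + 24 − 14.634 = 87.895 → 87.9°C

87.9°C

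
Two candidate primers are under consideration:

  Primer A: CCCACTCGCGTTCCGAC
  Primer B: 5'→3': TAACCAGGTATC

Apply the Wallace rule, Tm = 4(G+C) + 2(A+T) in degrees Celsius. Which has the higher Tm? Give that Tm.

Primer A: A+T=5, G+C=12 → Tm = 2(5)+4(12) = 58°C
Primer B: A+T=7, G+C=5 → Tm = 2(7)+4(5) = 34°C
58°C vs 34°C → primer A is higher.

Primer A, 58°C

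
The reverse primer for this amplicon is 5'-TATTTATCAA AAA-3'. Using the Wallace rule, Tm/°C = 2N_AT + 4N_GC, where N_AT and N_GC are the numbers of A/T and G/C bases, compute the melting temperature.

28°C

Base counts: G=0, A=7, C=1, T=5
So N_AT = 12 and N_GC = 1.
Tm = 2×12 + 4×1 = 28°C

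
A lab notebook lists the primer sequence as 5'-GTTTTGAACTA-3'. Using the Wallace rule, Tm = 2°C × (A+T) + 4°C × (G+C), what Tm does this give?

G=2, C=1, A=3, T=5
AT pairs contribute 8, GC pairs contribute 3.
Tm = 2(8) + 4(3) = 16 + 12 = 28°C

28°C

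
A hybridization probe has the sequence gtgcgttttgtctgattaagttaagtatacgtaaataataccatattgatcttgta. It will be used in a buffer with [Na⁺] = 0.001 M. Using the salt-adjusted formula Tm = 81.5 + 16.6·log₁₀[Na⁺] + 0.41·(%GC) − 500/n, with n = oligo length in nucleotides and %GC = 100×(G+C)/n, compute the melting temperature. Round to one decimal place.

Length n = 56. Scanning the sequence gives C=6, G=10, A=17, T=23.
G+C = 16, so %GC = 16/56 × 100 = 28.571%
Salt term: 16.6 × (-3) = -49.8
GC term: 0.41 × 28.571 = 11.714; length term: −500/56 = −8.929
Tm = 81.5 + (-49.8) + 11.714 − 8.929 = 34.485 → 34.5°C

34.5°C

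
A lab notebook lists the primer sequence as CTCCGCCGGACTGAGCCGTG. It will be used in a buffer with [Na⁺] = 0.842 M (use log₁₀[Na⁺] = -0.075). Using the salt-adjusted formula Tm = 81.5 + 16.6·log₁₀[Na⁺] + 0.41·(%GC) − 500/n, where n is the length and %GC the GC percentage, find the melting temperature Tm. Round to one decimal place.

Length n = 20. Base counts: G=7, C=8, A=2, T=3
G+C = 15, so %GC = 15/20 × 100 = 75%
Salt term: 16.6 × (-0.075) = -1.245
GC term: 0.41 × 75 = 30.75; length term: −500/20 = −25
Tm = 81.5 + (-1.245) + 30.75 − 25 = 86.005 → 86.0°C

86.0°C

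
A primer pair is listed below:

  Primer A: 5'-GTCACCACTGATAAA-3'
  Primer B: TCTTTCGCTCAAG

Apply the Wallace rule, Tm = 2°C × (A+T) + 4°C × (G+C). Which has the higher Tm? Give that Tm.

Primer A: A+T=9, G+C=6 → Tm = 2(9)+4(6) = 42°C
Primer B: A+T=7, G+C=6 → Tm = 2(7)+4(6) = 38°C
42°C vs 38°C → primer A is higher.

Primer A, 42°C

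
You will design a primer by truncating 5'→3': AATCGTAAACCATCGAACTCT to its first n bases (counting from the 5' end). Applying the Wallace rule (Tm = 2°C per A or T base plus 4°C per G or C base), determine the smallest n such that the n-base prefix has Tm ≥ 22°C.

n = 9

First 8 bases: AATCGTAA → Tm = 20°C (< 22°C)
First 9 bases: AATCGTAAA → Tm = 22°C (≥ 22°C)
Each additional base adds 2°C (A/T) or 4°C (G/C), so Tm is non-decreasing in n; n = 9 is the first length to reach 22°C.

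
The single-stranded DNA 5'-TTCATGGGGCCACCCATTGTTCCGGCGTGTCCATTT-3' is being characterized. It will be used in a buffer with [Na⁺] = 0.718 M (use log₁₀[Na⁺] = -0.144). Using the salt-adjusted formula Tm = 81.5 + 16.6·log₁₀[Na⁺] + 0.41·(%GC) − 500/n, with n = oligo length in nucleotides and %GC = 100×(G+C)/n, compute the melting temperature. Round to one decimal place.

Length n = 36. Scanning the sequence gives A=4, G=9, C=11, T=12.
G+C = 20, so %GC = 20/36 × 100 = 55.556%
Salt term: 16.6 × (-0.144) = -2.39
GC term: 0.41 × 55.556 = 22.778; length term: −500/36 = −13.889
Tm = 81.5 + (-2.39) + 22.778 − 13.889 = 87.999 → 88.0°C

88.0°C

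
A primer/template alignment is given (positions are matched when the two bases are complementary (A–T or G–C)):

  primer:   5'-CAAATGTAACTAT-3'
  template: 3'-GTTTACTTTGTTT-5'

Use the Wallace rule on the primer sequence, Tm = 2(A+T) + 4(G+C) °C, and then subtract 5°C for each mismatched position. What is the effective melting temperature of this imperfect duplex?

Primer base counts: A=6, T=4, G=1, C=2 → A+T=10, G+C=3
Perfect-match Tm = 2(10) + 4(3) = 20 + 12 = 32°C
Mismatches (positions where the bases are not complementary): 3 (at positions 7, 11, 13)
Effective Tm = 32 − 3×5 = 32 − 15 = 17°C

17°C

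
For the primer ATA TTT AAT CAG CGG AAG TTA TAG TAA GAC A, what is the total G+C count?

9

Scanning the sequence gives T=9, A=13, G=6, C=3.
G+C = 6 + 3 = 9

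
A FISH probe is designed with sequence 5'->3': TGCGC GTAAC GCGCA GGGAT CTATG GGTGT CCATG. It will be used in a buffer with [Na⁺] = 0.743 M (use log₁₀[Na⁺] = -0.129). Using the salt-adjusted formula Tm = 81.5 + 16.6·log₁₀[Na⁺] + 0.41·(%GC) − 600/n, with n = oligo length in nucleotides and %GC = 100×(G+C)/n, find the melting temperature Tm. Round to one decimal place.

86.8°C

Length n = 35. C=8, T=8, A=6, G=13
G+C = 21, so %GC = 21/35 × 100 = 60%
Salt term: 16.6 × (-0.129) = -2.141
GC term: 0.41 × 60 = 24.6; length term: −600/35 = −17.143
Tm = 81.5 + (-2.141) + 24.6 − 17.143 = 86.816 → 86.8°C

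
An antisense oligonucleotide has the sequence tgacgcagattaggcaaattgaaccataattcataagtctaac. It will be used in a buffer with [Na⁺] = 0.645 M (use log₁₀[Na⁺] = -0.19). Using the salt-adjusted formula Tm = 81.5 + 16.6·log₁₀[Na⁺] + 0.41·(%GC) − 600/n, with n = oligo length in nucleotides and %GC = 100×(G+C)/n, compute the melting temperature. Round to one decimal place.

Length n = 43. C=8, A=17, G=7, T=11
G+C = 15, so %GC = 15/43 × 100 = 34.884%
Salt term: 16.6 × (-0.19) = -3.154
GC term: 0.41 × 34.884 = 14.302; length term: −600/43 = −13.953
Tm = 81.5 + (-3.154) + 14.302 − 13.953 = 78.695 → 78.7°C

78.7°C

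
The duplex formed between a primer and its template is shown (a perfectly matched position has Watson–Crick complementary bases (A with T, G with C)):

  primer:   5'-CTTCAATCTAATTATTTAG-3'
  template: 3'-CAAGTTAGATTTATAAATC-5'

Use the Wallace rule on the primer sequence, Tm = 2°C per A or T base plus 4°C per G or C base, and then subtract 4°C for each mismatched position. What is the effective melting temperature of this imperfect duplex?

Primer base counts: A=6, T=9, G=1, C=3 → A+T=15, G+C=4
Perfect-match Tm = 2(15) + 4(4) = 30 + 16 = 46°C
Mismatches (positions where the bases are not complementary): 2 (at positions 1, 12)
Effective Tm = 46 − 2×4 = 46 − 8 = 38°C

38°C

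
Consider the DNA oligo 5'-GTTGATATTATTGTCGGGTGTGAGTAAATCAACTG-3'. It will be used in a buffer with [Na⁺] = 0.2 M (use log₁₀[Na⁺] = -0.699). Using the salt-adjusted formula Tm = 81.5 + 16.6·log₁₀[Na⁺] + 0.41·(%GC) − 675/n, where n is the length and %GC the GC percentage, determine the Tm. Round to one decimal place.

65.8°C

Length n = 35. Base counts: C=3, G=10, A=9, T=13
G+C = 13, so %GC = 13/35 × 100 = 37.143%
Salt term: 16.6 × (-0.699) = -11.603
GC term: 0.41 × 37.143 = 15.229; length term: −675/35 = −19.286
Tm = 81.5 + (-11.603) + 15.229 − 19.286 = 65.84 → 65.8°C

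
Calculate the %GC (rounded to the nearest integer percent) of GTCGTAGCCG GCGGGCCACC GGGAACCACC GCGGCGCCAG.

80%

T=2, A=6, G=16, C=16
G+C = 16 + 16 = 32 out of 40 bases
%GC = 32/40 × 100 = 80% ≈ 80%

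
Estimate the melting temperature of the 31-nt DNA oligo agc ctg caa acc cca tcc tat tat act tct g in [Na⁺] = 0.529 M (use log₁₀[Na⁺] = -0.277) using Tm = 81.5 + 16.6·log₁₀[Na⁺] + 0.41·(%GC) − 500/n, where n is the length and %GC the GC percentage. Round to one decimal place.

79.3°C

Length n = 31. Base counts: T=9, A=8, G=3, C=11
G+C = 14, so %GC = 14/31 × 100 = 45.161%
Salt term: 16.6 × (-0.277) = -4.598
GC term: 0.41 × 45.161 = 18.516; length term: −500/31 = −16.129
Tm = 81.5 + (-4.598) + 18.516 − 16.129 = 79.289 → 79.3°C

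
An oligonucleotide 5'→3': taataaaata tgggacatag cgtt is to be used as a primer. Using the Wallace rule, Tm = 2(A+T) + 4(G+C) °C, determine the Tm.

G=5, C=2, T=7, A=10
AT pairs contribute 17, GC pairs contribute 7.
Tm = 4·7 + 2·17 = 28 + 34 = 62°C

62°C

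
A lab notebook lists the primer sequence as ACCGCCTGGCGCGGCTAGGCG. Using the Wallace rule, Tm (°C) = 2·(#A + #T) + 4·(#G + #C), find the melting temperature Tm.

Scanning the sequence gives T=2, C=8, A=2, G=9.
AT pairs contribute 4, GC pairs contribute 17.
Tm = 2×4 + 4×17 = 76°C

76°C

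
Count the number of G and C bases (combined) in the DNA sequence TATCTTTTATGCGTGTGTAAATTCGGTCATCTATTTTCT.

Counting bases: A=7, T=20, G=6, C=6
Total G or C: 6 + 6 = 12

12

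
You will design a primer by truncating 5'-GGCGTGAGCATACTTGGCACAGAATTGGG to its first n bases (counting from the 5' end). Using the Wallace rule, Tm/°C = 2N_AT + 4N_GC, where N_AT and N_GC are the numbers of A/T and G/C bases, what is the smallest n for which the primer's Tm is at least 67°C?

n = 22

First 21 bases: GGCGTGAGCATACTTGGCACA → Tm = 66°C (< 67°C)
First 22 bases: GGCGTGAGCATACTTGGCACAG → Tm = 70°C (≥ 67°C)
Each additional base adds 2°C (A/T) or 4°C (G/C), so Tm is non-decreasing in n; n = 22 is the first length to reach 67°C.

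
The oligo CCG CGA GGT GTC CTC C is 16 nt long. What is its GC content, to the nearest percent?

T=3, A=1, G=5, C=7
G+C = 5 + 7 = 12 out of 16 bases
%GC = 12/16 × 100 = 75% ≈ 75%

75%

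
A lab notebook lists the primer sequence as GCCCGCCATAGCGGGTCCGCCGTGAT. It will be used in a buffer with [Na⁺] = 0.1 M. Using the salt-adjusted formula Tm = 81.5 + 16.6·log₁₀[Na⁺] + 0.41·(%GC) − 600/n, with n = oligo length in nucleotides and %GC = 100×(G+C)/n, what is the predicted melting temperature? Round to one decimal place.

Length n = 26. Scanning the sequence gives G=9, C=10, T=4, A=3.
G+C = 19, so %GC = 19/26 × 100 = 73.077%
Salt term: 16.6 × (-1) = -16.6
GC term: 0.41 × 73.077 = 29.962; length term: −600/26 = −23.077
Tm = 81.5 + (-16.6) + 29.962 − 23.077 = 71.785 → 71.8°C

71.8°C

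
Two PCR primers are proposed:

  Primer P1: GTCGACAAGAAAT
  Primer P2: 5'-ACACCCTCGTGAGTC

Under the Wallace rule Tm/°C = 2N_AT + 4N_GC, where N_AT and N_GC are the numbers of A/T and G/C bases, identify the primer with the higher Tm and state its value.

Primer P2, 48°C

Primer P1: A+T=8, G+C=5 → Tm = 2(8)+4(5) = 36°C
Primer P2: A+T=6, G+C=9 → Tm = 2(6)+4(9) = 48°C
36°C vs 48°C → primer P2 is higher.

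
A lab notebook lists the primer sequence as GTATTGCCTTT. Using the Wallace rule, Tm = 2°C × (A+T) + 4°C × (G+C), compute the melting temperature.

30°C

Base counts: A=1, T=6, C=2, G=2
AT pairs contribute 7, GC pairs contribute 4.
Tm = 4·4 + 2·7 = 16 + 14 = 30°C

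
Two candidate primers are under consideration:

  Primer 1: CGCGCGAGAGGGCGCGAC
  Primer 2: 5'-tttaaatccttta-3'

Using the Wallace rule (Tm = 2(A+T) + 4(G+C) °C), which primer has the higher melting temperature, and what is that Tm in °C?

Primer 1, 66°C

Primer 1: A+T=3, G+C=15 → Tm = 2(3)+4(15) = 66°C
Primer 2: A+T=11, G+C=2 → Tm = 2(11)+4(2) = 30°C
66°C vs 30°C → primer 1 is higher.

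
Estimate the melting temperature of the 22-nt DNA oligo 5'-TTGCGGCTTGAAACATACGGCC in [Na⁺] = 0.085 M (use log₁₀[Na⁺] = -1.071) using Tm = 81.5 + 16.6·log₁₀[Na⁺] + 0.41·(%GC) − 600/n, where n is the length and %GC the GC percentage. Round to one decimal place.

58.8°C

Length n = 22. Base counts: A=5, C=6, G=6, T=5
G+C = 12, so %GC = 12/22 × 100 = 54.545%
Salt term: 16.6 × (-1.071) = -17.779
GC term: 0.41 × 54.545 = 22.363; length term: −600/22 = −27.273
Tm = 81.5 + (-17.779) + 22.363 − 27.273 = 58.811 → 58.8°C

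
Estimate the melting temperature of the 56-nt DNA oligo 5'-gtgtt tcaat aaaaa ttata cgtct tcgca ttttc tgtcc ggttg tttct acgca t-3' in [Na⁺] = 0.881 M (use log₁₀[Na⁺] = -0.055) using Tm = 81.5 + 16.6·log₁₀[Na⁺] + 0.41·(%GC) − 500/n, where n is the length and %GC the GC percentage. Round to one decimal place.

86.3°C

Length n = 56. Scanning the sequence gives G=9, A=12, T=24, C=11.
G+C = 20, so %GC = 20/56 × 100 = 35.714%
Salt term: 16.6 × (-0.055) = -0.913
GC term: 0.41 × 35.714 = 14.643; length term: −500/56 = −8.929
Tm = 81.5 + (-0.913) + 14.643 − 8.929 = 86.301 → 86.3°C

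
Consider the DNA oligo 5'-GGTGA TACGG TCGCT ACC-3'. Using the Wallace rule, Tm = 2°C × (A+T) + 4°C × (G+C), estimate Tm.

58°C

Scanning the sequence gives C=5, T=4, A=3, G=6.
A+T = 7, G+C = 11
Tm = 4·11 + 2·7 = 44 + 14 = 58°C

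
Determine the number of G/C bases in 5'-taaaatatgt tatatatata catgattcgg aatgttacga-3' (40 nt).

Counting bases: C=3, A=16, T=15, G=6
G+C = 6 + 3 = 9

9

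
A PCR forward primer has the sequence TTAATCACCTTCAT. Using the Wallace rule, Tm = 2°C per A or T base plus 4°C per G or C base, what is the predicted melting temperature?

T=6, G=0, A=4, C=4
A+T = 10, G+C = 4
Tm = 4·4 + 2·10 = 16 + 20 = 36°C

36°C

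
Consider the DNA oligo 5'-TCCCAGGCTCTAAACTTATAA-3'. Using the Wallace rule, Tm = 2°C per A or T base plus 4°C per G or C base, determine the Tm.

Counting bases: A=7, C=6, T=6, G=2
So N_AT = 13 and N_GC = 8.
Tm = 2×13 + 4×8 = 58°C

58°C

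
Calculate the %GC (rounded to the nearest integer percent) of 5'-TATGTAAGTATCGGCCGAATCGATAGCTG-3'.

T=8, G=8, A=8, C=5
G+C = 8 + 5 = 13 out of 29 bases
%GC = 13/29 × 100 = 44.83% ≈ 45%

45%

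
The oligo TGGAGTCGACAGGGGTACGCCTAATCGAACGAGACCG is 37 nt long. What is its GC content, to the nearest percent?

T=5, A=10, C=9, G=13
G+C = 13 + 9 = 22 out of 37 bases
%GC = 22/37 × 100 = 59.46% ≈ 59%

59%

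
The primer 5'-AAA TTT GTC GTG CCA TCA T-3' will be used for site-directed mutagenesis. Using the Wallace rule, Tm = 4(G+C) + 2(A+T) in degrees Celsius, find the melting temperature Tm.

Scanning the sequence gives T=7, C=4, A=5, G=3.
A+T = 12, G+C = 7
Tm = 2×12 + 4×7 = 52°C

52°C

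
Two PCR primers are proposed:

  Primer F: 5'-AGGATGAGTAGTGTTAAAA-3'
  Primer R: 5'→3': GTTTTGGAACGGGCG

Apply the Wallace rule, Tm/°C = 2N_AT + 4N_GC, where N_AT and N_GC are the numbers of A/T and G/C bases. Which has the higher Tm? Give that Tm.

Primer F, 50°C

Primer F: A+T=13, G+C=6 → Tm = 2(13)+4(6) = 50°C
Primer R: A+T=6, G+C=9 → Tm = 2(6)+4(9) = 48°C
50°C vs 48°C → primer F is higher.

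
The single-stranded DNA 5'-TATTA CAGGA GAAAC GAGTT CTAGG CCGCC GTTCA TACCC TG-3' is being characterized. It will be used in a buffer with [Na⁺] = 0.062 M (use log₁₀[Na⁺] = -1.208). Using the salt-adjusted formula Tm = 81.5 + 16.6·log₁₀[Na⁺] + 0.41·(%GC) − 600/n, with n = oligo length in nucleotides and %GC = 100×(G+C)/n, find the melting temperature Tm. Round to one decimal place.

67.7°C

Length n = 42. Scanning the sequence gives T=10, A=11, C=11, G=10.
G+C = 21, so %GC = 21/42 × 100 = 50%
Salt term: 16.6 × (-1.208) = -20.053
GC term: 0.41 × 50 = 20.5; length term: −600/42 = −14.286
Tm = 81.5 + (-20.053) + 20.5 − 14.286 = 67.661 → 67.7°C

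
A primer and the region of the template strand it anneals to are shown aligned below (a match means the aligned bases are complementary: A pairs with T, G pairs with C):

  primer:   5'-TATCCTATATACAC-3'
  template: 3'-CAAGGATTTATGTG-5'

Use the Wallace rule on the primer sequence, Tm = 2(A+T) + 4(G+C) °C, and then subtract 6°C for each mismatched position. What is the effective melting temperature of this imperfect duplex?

18°C

Primer base counts: A=5, T=5, G=0, C=4 → A+T=10, G+C=4
Perfect-match Tm = 2(10) + 4(4) = 20 + 16 = 36°C
Mismatches (positions where the bases are not complementary): 3 (at positions 1, 2, 8)
Effective Tm = 36 − 3×6 = 36 − 18 = 18°C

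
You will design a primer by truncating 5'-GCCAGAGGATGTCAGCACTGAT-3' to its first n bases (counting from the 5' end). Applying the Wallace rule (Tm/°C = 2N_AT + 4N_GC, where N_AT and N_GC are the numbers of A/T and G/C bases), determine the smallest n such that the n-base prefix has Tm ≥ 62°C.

n = 20

First 19 bases: GCCAGAGGATGTCAGCACT → Tm = 60°C (< 62°C)
First 20 bases: GCCAGAGGATGTCAGCACTG → Tm = 64°C (≥ 62°C)
Each additional base adds 2°C (A/T) or 4°C (G/C), so Tm is non-decreasing in n; n = 20 is the first length to reach 62°C.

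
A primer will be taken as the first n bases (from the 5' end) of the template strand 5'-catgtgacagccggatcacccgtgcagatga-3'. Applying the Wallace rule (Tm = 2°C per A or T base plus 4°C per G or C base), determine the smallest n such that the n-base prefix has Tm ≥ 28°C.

n = 10

First 9 bases: CATGTGACA → Tm = 26°C (< 28°C)
First 10 bases: CATGTGACAG → Tm = 30°C (≥ 28°C)
Each additional base adds 2°C (A/T) or 4°C (G/C), so Tm is non-decreasing in n; n = 10 is the first length to reach 28°C.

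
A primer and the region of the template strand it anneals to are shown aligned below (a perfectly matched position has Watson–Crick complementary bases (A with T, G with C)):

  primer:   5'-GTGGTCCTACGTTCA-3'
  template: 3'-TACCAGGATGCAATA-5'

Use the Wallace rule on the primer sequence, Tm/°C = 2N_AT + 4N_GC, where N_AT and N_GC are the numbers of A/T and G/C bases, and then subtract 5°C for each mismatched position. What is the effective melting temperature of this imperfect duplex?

31°C

Primer base counts: A=2, T=5, G=4, C=4 → A+T=7, G+C=8
Perfect-match Tm = 2(7) + 4(8) = 14 + 32 = 46°C
Mismatches (positions where the bases are not complementary): 3 (at positions 1, 14, 15)
Effective Tm = 46 − 3×5 = 46 − 15 = 31°C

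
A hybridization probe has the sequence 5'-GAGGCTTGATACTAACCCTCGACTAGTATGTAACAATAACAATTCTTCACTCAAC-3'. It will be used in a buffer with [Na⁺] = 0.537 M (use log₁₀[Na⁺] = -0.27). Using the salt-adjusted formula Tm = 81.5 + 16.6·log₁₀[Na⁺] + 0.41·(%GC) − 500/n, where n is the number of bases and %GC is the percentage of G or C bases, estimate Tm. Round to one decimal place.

83.6°C

Length n = 55. Base counts: A=19, C=14, T=15, G=7
G+C = 21, so %GC = 21/55 × 100 = 38.182%
Salt term: 16.6 × (-0.27) = -4.482
GC term: 0.41 × 38.182 = 15.655; length term: −500/55 = −9.091
Tm = 81.5 + (-4.482) + 15.655 − 9.091 = 83.582 → 83.6°C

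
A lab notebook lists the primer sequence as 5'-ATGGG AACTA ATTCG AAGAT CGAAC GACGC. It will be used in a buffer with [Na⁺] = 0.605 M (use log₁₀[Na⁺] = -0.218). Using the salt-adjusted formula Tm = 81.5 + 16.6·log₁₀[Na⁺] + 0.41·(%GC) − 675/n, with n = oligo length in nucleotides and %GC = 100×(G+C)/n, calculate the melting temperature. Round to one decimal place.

74.5°C

Length n = 30. Counting bases: A=11, T=5, G=8, C=6
G+C = 14, so %GC = 14/30 × 100 = 46.667%
Salt term: 16.6 × (-0.218) = -3.619
GC term: 0.41 × 46.667 = 19.133; length term: −675/30 = −22.5
Tm = 81.5 + (-3.619) + 19.133 − 22.5 = 74.514 → 74.5°C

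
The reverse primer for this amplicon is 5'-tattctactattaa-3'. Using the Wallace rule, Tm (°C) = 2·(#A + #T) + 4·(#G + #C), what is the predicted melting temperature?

Scanning the sequence gives C=2, G=0, A=5, T=7.
A+T = 12, G+C = 2
Tm = 4·2 + 2·12 = 8 + 24 = 32°C

32°C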